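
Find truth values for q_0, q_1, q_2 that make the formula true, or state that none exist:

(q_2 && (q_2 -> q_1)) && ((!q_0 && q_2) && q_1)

q_0 = False, q_1 = True, q_2 = True

  q_2 && (q_2 -> q_1) = True
    q_2 -> q_1 = True
  (!q_0 && q_2) && q_1 = True
    !q_0 && q_2 = True
      !q_0 = True
Both conjuncts True, so the formula holds.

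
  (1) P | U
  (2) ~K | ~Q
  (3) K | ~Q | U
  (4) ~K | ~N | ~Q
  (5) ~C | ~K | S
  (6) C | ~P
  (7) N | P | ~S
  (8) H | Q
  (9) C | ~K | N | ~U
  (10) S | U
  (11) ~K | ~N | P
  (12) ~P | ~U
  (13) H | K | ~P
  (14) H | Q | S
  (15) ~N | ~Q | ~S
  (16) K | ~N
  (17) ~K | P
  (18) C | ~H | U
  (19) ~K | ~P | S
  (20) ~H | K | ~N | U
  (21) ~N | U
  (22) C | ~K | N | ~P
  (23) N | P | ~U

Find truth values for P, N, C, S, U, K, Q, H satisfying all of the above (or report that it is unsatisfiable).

P=T, N=F, C=T, S=T, U=F, K=T, Q=F, H=T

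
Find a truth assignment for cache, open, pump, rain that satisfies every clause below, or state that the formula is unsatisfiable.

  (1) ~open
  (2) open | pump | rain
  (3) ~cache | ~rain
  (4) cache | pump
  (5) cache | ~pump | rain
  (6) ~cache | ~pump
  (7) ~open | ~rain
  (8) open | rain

Unit clause (~open) forces open = False.
In (open | rain) only rain is left, so rain = True.
In (~cache | ~rain) only ~cache is left, so cache = False.
In (cache | pump) only pump is left, so pump = True.
All clauses satisfied.

cache = False; open = False; pump = True; rain = True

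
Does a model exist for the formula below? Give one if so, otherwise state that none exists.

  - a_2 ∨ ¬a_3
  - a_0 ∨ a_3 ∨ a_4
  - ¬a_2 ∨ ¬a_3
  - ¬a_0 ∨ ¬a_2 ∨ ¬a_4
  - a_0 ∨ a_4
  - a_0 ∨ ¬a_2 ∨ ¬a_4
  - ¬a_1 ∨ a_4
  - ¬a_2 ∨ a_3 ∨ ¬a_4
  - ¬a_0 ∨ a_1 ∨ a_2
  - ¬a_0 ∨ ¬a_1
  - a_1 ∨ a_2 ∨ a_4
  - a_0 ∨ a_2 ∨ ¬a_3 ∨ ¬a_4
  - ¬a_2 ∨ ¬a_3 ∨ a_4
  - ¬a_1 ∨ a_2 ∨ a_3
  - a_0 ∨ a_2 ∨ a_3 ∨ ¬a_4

a_0=T; a_1=F; a_2=T; a_3=F; a_4=F

Set a_0 = True.
  then (¬a_0 ∨ ¬a_1) forces a_1 = False.
  then (¬a_0 ∨ a_1 ∨ a_2) forces a_2 = True.
  then (¬a_2 ∨ ¬a_3) forces a_3 = False.
  then (¬a_0 ∨ ¬a_2 ∨ ¬a_4) forces a_4 = False.
All clauses satisfied.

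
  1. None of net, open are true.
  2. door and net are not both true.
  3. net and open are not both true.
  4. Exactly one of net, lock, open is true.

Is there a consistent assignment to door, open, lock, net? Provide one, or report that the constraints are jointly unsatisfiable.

door = True, open = False, lock = True, net = False

  (1) {net, open}: 0 true — none ✓
  (2) door=T, net=F — not both ✓
  (3) net=F, open=F — not both ✓
  (4) {net, lock, open}: 1 true — exactly one ✓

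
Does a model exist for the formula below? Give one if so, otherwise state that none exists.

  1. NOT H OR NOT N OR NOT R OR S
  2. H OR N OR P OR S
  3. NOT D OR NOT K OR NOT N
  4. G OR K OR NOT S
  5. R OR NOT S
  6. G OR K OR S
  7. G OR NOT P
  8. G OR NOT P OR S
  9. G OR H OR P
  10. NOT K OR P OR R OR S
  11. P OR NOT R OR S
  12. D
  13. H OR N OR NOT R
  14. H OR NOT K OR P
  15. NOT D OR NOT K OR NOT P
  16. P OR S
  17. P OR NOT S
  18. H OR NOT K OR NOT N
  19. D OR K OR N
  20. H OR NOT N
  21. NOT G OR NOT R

Unit clause (D) forces D = True.
Set N = True.
  then (NOT D OR NOT K OR NOT N) forces K = False.
  then (H OR NOT N) forces H = True.
Set R = False.
  then (R OR NOT S) forces S = False.
  then (G OR K OR S) forces G = True.
  then (P OR S) forces P = True.
All clauses satisfied.

N = True, H = True, R = False, P = True, G = True, K = False, S = False, D = True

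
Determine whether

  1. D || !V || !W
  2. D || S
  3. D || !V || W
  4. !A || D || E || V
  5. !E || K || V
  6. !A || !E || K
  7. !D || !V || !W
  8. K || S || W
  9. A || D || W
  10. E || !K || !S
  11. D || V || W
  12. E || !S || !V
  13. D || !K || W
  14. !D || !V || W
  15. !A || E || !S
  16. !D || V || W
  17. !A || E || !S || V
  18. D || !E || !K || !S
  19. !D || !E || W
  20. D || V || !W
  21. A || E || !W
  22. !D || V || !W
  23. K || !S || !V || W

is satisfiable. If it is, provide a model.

The formula is unsatisfiable.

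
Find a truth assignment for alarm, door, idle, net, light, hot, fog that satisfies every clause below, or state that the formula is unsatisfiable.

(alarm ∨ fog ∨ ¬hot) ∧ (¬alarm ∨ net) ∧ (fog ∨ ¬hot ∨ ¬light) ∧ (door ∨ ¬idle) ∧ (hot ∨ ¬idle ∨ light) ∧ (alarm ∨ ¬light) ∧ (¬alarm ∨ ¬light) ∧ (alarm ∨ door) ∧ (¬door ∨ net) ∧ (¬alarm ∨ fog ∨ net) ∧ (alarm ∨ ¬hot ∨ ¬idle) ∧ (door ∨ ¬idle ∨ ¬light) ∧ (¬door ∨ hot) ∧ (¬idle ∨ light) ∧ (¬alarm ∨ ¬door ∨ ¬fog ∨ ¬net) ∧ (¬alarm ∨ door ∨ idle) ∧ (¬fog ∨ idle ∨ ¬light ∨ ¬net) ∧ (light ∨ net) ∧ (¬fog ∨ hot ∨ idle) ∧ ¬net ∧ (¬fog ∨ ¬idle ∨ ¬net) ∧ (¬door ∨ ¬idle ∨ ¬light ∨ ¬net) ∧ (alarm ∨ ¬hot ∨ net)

The formula is unsatisfiable.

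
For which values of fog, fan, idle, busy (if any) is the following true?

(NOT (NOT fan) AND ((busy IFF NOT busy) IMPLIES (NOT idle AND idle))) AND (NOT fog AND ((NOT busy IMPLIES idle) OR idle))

fog: False, fan: True, idle: True, busy: False

  NOT (NOT fan) AND ((busy IFF NOT busy) IMPLIES (NOT idle AND idle)) = True
    NOT (NOT fan) = True
      NOT fan = False
    (busy IFF NOT busy) IMPLIES (NOT idle AND idle) = True
      busy IFF NOT busy = False
        NOT busy = True
      NOT idle AND idle = False
        NOT idle = False
  NOT fog AND ((NOT busy IMPLIES idle) OR idle) = True
    NOT fog = True
    (NOT busy IMPLIES idle) OR idle = True
      NOT busy IMPLIES idle = True
        NOT busy = True
Both conjuncts True, so the formula holds.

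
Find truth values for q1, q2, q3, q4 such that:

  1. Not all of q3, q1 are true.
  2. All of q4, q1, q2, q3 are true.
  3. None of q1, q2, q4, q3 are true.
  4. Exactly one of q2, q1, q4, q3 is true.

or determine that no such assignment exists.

UNSATISFIABLE

Case q1 = True:
  Constraint (3) is violated (q1=T) — contradiction.
Case q1 = False:
  Constraint (2) is violated (q1=F) — contradiction.
Both cases fail — unsatisfiable.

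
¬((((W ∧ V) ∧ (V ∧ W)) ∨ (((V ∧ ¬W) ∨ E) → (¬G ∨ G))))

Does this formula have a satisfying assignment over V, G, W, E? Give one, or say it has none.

Case G = True: the formula becomes ¬((((W ∧ V) ∧ (V ∧ W)) ∨ True)) = False.
Case G = False: the formula becomes ¬((((W ∧ V) ∧ (V ∧ W)) ∨ True)) = False.
Both cases fail — unsatisfiable.

UNSATISFIABLE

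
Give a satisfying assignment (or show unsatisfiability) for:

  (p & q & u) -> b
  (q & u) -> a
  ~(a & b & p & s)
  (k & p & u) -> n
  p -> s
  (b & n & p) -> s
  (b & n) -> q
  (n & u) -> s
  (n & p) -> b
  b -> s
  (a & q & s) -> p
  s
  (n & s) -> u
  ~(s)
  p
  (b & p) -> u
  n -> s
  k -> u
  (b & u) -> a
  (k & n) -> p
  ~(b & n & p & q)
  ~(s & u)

Case s = True:
  Clause (~s) is falsified — contradiction.
Case s = False:
  Clause (s) is falsified — contradiction.
Both cases fail, so the formula is unsatisfiable.

No satisfying assignment exists.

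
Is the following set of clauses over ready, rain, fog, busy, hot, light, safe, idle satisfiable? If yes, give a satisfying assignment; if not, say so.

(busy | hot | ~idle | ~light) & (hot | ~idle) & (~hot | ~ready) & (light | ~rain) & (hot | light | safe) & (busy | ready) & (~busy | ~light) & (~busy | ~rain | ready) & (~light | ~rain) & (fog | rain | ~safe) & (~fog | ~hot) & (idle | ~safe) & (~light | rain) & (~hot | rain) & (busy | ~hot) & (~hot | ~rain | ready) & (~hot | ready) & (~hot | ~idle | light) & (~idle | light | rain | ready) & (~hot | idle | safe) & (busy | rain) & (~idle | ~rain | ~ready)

The formula is unsatisfiable.

Case rain = True:
  (light | ~rain) forces light = True.
  Clause (~light | ~rain) is falsified — contradiction.
Case rain = False:
  (~light | rain) forces light = False.
  (~hot | rain) forces hot = False.
  (hot | ~idle) forces idle = False.
  (hot | light | safe) forces safe = True.
  Clause (idle | ~safe) is falsified — contradiction.
Both cases fail, so the formula is unsatisfiable.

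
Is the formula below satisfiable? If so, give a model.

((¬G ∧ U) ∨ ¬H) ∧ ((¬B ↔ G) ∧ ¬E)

H = True, B = True, G = False, E = False, U = True

  (¬G ∧ U) ∨ ¬H = True
    ¬G ∧ U = True
      ¬G = True
    ¬H = False
  (¬B ↔ G) ∧ ¬E = True
    ¬B ↔ G = True
      ¬B = False
    ¬E = True
Both conjuncts True, so the formula holds.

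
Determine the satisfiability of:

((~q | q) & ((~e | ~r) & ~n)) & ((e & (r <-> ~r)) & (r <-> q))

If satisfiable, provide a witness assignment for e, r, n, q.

Unsatisfiable

The conjunct r <-> ~r is unsatisfiable on its own:
  r=F: evaluates to False.
  r=T: evaluates to False.
So the whole conjunction is unsatisfiable.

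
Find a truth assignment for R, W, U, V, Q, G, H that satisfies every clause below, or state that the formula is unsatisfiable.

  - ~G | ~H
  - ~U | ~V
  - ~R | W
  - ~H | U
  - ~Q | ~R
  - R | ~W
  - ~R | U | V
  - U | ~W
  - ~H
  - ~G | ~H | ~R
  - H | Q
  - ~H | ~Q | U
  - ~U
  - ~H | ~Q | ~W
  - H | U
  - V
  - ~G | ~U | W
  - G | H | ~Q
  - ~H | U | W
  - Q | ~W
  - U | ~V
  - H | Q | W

Unsatisfiable — no assignment works.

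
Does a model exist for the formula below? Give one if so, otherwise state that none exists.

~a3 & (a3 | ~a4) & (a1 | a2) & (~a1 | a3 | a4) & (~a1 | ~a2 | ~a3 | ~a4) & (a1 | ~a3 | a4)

Unit clause (~a3) forces a3 = False.
In (a3 | ~a4) only ~a4 is left, so a4 = False.
In (~a1 | a3 | a4) only ~a1 is left, so a1 = False.
In (a1 | a2) only a2 is left, so a2 = True.
Check each clause:
  (~a3): ~a3 holds.
  (a3 | ~a4): ~a4 holds.
  (a1 | a2): a2 holds.
  (~a1 | a3 | a4): ~a1 holds.
  (~a1 | ~a2 | ~a3 | ~a4): ~a1 holds.
  (a1 | ~a3 | a4): ~a3 holds.
All clauses satisfied.

a1 = False, a2 = True, a3 = False, a4 = False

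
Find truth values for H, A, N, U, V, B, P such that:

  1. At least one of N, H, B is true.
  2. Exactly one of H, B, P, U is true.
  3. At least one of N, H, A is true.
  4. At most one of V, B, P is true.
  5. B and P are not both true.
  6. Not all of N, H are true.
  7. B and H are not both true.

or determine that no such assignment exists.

H = False; A = False; N = True; U = True; V = False; B = False; P = False

  (1) {N, H, B}: 1 true — at least one ✓
  (2) {H, B, P, U}: 1 true — exactly one ✓
  (3) {N, H, A}: 1 true — at least one ✓
  (4) {V, B, P}: 0 true — at most one ✓
  (5) B=F, P=F — not both ✓
  (6) {N, H}: 1/2 true — not all ✓
  (7) B=F, H=F — not both ✓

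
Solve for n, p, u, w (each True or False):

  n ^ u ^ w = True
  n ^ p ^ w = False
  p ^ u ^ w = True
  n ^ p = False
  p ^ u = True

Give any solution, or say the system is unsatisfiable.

n = False; p = False; u = True; w = False

n ^ u ^ w = F ^ T ^ F = True ✓
n ^ p ^ w = F ^ F ^ F = False ✓
p ^ u ^ w = F ^ T ^ F = True ✓
n ^ p = F ^ F = False ✓
p ^ u = F ^ T = True ✓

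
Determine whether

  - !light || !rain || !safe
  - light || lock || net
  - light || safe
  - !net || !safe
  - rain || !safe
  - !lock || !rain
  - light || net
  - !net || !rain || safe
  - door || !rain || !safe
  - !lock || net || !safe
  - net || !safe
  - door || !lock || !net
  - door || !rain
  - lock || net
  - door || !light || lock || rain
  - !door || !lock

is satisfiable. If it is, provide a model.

Set net = True.
  then (!net || !safe) forces safe = False.
  then (!net || !rain || safe) forces rain = False.
  then (light || safe) forces light = True.
Set lock = False.
  then (door || !light || lock || rain) forces door = True.
All clauses satisfied.

net = True; light = True; safe = False; lock = False; door = True; rain = False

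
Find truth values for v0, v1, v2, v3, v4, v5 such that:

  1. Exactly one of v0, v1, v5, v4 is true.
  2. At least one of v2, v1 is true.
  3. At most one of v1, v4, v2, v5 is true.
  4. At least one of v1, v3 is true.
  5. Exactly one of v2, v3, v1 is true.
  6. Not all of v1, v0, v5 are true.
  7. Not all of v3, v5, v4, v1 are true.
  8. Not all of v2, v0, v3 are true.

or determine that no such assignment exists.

v0=F; v1=T; v2=F; v3=F; v4=F; v5=F

  (1) {v0, v1, v5, v4}: 1 true — exactly one ✓
  (2) {v2, v1}: 1 true — at least one ✓
  (3) {v1, v4, v2, v5}: 1 true — at most one ✓
  (4) {v1, v3}: 1 true — at least one ✓
  (5) {v2, v3, v1}: 1 true — exactly one ✓
  (6) {v1, v0, v5}: 1/3 true — not all ✓
  (7) {v3, v5, v4, v1}: 1/4 true — not all ✓
  (8) {v2, v0, v3}: 0/3 true — not all ✓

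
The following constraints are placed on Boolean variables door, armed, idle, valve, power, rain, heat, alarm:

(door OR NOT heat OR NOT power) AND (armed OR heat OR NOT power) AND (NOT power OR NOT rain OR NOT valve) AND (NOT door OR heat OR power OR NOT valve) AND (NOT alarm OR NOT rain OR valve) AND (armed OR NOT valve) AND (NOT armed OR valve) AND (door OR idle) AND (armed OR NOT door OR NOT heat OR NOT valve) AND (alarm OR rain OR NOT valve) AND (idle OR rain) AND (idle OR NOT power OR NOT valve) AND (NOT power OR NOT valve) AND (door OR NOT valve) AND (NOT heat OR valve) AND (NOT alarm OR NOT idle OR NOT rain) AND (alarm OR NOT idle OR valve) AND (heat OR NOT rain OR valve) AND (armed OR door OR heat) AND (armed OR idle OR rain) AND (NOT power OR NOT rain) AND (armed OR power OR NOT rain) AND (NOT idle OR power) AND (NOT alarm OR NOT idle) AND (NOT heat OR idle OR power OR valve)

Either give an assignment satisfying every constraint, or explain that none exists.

Try door = False:
  (door OR idle) forces idle = True.
  (door OR NOT valve) forces valve = False.
  (NOT armed OR valve) forces armed = False.
  (NOT heat OR valve) forces heat = False.
  clause (armed OR door OR heat) is falsified — backtrack.
So door = True.
Set armed = True.
  then (NOT armed OR valve) forces valve = True.
  then (NOT power OR NOT valve) forces power = False.
  then (NOT idle OR power) forces idle = False.
  then (NOT door OR heat OR power OR NOT valve) forces heat = True.
  then (idle OR rain) forces rain = True.
Set alarm = True.
All clauses satisfied.

door=T, armed=T, idle=F, valve=T, power=F, rain=T, heat=T, alarm=T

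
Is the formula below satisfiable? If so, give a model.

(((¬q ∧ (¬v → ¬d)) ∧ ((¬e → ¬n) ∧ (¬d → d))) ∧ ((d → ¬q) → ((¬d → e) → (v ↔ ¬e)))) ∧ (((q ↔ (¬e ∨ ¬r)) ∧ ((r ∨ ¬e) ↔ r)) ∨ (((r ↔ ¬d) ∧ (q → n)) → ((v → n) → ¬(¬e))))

n: False, v: True, r: True, e: False, q: False, d: True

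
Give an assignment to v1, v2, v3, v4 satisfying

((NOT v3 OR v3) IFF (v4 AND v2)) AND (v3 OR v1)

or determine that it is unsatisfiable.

v1=T, v2=T, v3=T, v4=T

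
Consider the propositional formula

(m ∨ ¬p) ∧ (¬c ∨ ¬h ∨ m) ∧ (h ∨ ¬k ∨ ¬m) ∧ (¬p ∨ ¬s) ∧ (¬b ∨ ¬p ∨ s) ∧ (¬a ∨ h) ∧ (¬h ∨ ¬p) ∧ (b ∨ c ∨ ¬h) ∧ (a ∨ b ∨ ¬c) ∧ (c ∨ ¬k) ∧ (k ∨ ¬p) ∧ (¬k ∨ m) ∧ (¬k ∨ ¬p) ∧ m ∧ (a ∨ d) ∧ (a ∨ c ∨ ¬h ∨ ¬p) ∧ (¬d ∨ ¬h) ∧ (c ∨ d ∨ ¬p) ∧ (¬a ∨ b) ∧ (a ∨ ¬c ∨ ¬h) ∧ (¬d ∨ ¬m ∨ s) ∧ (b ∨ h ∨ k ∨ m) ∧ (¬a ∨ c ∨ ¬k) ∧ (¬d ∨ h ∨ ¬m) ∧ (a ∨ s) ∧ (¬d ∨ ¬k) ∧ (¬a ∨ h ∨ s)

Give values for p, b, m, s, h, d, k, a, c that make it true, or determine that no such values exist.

Unit clause (m) forces m = True.
Try p = True:
  (¬p ∨ ¬s) forces s = False.
  (¬b ∨ ¬p ∨ s) forces b = False.
  (¬h ∨ ¬p) forces h = False.
  (h ∨ ¬k ∨ ¬m) forces k = False.
  clause (k ∨ ¬p) is falsified — backtrack.
So p = False.
Set b = True.
Set s = True.
Try h = False:
  (h ∨ ¬k ∨ ¬m) forces k = False.
  (¬a ∨ h) forces a = False.
  (a ∨ d) forces d = True.
  clause (¬d ∨ h ∨ ¬m) is falsified — backtrack.
So h = True.
  then (¬d ∨ ¬h) forces d = False.
  then (a ∨ d) forces a = True.
Set k = False.
Set c = False.
All clauses satisfied.

p: False; b: True; m: True; s: True; h: True; d: False; k: False; a: True; c: False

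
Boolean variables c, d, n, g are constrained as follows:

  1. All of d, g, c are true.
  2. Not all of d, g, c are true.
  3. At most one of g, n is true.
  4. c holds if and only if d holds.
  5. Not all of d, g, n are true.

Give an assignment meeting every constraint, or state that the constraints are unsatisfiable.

The formula is unsatisfiable.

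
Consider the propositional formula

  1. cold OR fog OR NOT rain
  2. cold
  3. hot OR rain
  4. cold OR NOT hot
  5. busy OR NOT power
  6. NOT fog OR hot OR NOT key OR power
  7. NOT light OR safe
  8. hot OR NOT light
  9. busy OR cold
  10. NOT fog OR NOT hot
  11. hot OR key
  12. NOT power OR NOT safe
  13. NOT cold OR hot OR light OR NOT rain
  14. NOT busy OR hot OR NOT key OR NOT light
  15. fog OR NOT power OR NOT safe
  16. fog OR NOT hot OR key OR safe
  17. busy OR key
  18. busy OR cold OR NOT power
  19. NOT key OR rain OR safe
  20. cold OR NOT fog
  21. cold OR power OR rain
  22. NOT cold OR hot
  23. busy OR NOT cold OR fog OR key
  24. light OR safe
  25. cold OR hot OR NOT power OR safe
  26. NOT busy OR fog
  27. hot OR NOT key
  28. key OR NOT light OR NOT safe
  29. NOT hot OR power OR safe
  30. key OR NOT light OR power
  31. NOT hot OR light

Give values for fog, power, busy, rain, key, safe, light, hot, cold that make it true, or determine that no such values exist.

fog=F, power=F, busy=F, rain=T, key=T, safe=T, light=T, hot=T, cold=T

Unit clause (cold) forces cold = True.
In (NOT cold OR hot) only hot is left, so hot = True.
In (NOT hot OR light) only light is left, so light = True.
In (NOT light OR safe) only safe is left, so safe = True.
In (NOT fog OR NOT hot) only NOT fog is left, so fog = False.
In (NOT power OR NOT safe) only NOT power is left, so power = False.
In (NOT busy OR fog) only NOT busy is left, so busy = False.
In (key OR NOT light OR NOT safe) only key is left, so key = True.
Set rain = True.
All clauses satisfied.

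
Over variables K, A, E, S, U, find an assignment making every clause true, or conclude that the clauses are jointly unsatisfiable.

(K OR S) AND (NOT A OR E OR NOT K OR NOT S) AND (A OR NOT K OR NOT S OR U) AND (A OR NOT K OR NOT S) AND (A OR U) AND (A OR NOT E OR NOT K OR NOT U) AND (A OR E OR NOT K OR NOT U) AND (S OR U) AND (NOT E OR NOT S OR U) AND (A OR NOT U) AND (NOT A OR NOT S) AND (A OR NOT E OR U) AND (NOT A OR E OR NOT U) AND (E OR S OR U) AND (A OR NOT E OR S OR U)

Try K = False:
  (K OR S) forces S = True.
  (NOT A OR NOT S) forces A = False.
  (A OR U) forces U = True.
  clause (A OR NOT U) is falsified — backtrack.
So K = True.
Set A = True.
  then (NOT A OR NOT S) forces S = False.
  then (S OR U) forces U = True.
  then (NOT A OR E OR NOT U) forces E = True.
All clauses satisfied.

K=T, A=T, E=T, S=F, U=T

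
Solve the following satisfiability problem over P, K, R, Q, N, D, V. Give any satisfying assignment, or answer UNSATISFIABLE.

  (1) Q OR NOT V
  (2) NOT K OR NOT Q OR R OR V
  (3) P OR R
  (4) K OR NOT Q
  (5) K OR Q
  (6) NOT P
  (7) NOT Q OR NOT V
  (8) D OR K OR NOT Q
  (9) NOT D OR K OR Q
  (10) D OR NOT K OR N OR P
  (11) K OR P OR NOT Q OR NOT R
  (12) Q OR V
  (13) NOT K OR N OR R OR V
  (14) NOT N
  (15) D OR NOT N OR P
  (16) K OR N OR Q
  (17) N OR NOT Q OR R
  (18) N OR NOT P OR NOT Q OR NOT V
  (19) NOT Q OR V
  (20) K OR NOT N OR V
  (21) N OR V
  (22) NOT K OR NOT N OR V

The formula is unsatisfiable.

Case P = True:
  Clause (NOT P) is falsified — contradiction.
Case P = False:
  (P OR R) forces R = True.
  (NOT N) forces N = False.
  (N OR V) forces V = True.
  (Q OR NOT V) forces Q = True.
  Clause (NOT Q OR NOT V) is falsified — contradiction.
Both cases fail, so the formula is unsatisfiable.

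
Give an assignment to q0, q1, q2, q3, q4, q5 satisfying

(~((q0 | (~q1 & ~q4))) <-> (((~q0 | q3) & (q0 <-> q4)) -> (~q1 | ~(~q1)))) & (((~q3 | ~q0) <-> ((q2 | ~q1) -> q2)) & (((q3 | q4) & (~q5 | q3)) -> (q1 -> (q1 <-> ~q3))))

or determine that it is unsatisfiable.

q0: False, q1: False, q2: True, q3: False, q4: True, q5: False

  ~((q0 | (~q1 & ~q4))) <-> (((~q0 | q3) & (q0 <-> q4)) -> (~q1 | ~(~q1))) = True
    ~((q0 | (~q1 & ~q4))) = True
      q0 | (~q1 & ~q4) = False
        ~q1 & ~q4 = False
          ~q1 = True
          ~q4 = False
    ((~q0 | q3) & (q0 <-> q4)) -> (~q1 | ~(~q1)) = True
      (~q0 | q3) & (q0 <-> q4) = False
        ~q0 | q3 = True
          ~q0 = True
        q0 <-> q4 = False
      ~q1 | ~(~q1) = True
        ~q1 = True
        ~(~q1) = False
          ~q1 = True
  ((~q3 | ~q0) <-> ((q2 | ~q1) -> q2)) & (((q3 | q4) & (~q5 | q3)) -> (q1 -> (q1 <-> ~q3))) = True
    (~q3 | ~q0) <-> ((q2 | ~q1) -> q2) = True
      ~q3 | ~q0 = True
        ~q3 = True
        ~q0 = True
      (q2 | ~q1) -> q2 = True
        q2 | ~q1 = True
          ~q1 = True
    ((q3 | q4) & (~q5 | q3)) -> (q1 -> (q1 <-> ~q3)) = True
      (q3 | q4) & (~q5 | q3) = True
        q3 | q4 = True
        ~q5 | q3 = True
          ~q5 = True
      q1 -> (q1 <-> ~q3) = True
        q1 <-> ~q3 = False
          ~q3 = True
Both conjuncts True, so the formula holds.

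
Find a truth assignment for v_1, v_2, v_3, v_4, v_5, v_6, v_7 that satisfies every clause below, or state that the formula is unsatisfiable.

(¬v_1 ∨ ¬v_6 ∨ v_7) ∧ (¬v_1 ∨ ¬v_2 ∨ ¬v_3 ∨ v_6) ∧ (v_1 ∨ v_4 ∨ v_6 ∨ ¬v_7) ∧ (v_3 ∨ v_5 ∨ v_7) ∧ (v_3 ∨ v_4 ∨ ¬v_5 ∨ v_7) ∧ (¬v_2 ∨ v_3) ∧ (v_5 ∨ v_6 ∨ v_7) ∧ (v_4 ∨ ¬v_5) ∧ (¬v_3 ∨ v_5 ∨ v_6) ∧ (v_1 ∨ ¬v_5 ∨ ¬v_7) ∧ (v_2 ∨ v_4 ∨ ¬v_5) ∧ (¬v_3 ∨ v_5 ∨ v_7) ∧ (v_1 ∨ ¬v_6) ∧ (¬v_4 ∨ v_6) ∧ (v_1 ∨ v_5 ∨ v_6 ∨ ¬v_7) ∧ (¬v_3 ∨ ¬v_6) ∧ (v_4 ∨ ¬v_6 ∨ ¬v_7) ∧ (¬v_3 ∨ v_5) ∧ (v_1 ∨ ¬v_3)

v_1 = True; v_2 = False; v_3 = False; v_4 = False; v_5 = False; v_6 = False; v_7 = True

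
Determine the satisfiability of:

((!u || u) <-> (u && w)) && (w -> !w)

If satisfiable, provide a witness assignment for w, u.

Unsatisfiable — no assignment works.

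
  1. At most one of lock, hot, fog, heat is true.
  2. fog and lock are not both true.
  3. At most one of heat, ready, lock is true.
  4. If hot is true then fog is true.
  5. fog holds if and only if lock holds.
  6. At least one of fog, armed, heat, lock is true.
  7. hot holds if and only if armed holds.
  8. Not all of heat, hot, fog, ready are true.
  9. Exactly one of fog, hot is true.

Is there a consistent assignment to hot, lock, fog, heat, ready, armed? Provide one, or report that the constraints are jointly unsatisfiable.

Case fog = True:
  (1) with fog=T forces lock = False.
  Constraint (5) is violated (fog=T, lock=F) — contradiction.
Case fog = False:
  (4) with fog=F forces hot = False.
  Constraint (9) is violated (fog=F, hot=F) — contradiction.
Both cases fail — unsatisfiable.

The formula is unsatisfiable.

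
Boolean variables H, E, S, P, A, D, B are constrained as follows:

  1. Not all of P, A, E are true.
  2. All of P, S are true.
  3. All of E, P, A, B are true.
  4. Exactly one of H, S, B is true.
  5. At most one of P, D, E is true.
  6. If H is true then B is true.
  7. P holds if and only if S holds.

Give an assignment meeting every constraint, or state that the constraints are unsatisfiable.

Case E = True:
  (2) forces P = True.
  Constraint (5) is violated (P=T, E=T) — contradiction.
Case E = False:
  Constraint (3) is violated (E=F) — contradiction.
Both cases fail — unsatisfiable.

Unsatisfiable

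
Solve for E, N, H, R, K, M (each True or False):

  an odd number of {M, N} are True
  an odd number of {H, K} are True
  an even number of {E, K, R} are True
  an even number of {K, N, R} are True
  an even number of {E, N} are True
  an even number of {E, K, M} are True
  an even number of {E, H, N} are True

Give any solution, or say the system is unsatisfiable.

E=F; N=F; H=F; R=T; K=T; M=T

{M, N}: 1 true → odd ✓
{H, K}: 1 true → odd ✓
{E, K, R}: 2 true → even ✓
{K, N, R}: 2 true → even ✓
{E, N}: 0 true → even ✓
{E, K, M}: 2 true → even ✓
{E, H, N}: 0 true → even ✓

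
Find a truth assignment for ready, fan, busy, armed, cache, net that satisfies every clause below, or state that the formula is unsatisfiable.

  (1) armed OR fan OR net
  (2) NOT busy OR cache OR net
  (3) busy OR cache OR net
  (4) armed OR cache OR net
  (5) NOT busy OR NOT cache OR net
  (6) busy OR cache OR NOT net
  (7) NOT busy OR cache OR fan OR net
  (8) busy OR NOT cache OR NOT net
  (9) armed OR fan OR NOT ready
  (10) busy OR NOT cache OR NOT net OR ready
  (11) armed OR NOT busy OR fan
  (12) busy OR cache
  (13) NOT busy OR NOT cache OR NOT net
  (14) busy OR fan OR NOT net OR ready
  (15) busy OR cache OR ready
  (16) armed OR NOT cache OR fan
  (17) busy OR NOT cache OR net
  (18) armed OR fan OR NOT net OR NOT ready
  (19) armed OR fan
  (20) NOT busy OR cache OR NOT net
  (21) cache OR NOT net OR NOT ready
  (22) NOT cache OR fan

The formula is unsatisfiable.

Case busy = True:
  If cache = True:
    (NOT busy OR NOT cache OR net) forces net = True.
    clause (NOT busy OR NOT cache OR NOT net) is falsified.
  If cache = False:
    (NOT busy OR cache OR net) forces net = True.
    clause (NOT busy OR cache OR NOT net) is falsified.
  Every sub-case reaches a contradiction.
Case busy = False:
  (busy OR cache) forces cache = True.
  (busy OR NOT cache OR NOT net) forces net = False.
  Clause (busy OR NOT cache OR net) is falsified — contradiction.
Both cases fail, so the formula is unsatisfiable.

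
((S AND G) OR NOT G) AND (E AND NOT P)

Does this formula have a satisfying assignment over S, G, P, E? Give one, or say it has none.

S: False, G: False, P: False, E: True

  (S AND G) OR NOT G = True
    S AND G = False
    NOT G = True
  E AND NOT P = True
    NOT P = True
Both conjuncts True, so the formula holds.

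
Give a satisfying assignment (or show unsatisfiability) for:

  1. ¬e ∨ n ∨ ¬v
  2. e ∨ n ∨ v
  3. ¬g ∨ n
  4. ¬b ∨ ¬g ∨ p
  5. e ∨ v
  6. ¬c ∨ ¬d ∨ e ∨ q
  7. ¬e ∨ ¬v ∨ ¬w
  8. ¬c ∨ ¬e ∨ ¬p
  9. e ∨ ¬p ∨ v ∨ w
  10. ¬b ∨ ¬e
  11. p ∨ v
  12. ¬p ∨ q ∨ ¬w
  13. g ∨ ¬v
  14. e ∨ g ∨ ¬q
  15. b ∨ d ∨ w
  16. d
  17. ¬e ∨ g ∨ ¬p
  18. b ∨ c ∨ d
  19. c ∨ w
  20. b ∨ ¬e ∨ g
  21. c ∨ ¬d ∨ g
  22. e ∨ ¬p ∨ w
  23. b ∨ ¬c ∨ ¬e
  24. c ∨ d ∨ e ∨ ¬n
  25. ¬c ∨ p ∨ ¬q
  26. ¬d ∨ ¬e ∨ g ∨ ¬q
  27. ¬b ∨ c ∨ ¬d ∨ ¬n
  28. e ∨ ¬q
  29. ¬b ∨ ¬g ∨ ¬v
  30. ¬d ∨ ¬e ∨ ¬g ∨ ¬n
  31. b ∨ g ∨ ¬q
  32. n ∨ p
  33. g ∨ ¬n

Unit clause (d) forces d = True.
Set e = False.
  then (e ∨ v) forces v = True.
  then (g ∨ ¬v) forces g = True.
  then (e ∨ ¬q) forces q = False.
  then (¬b ∨ ¬g ∨ ¬v) forces b = False.
  then (¬g ∨ n) forces n = True.
  then (¬c ∨ ¬d ∨ e ∨ q) forces c = False.
  then (c ∨ w) forces w = True.
  then (¬p ∨ q ∨ ¬w) forces p = False.
All clauses satisfied.

e = False, n = True, c = False, w = True, d = True, p = False, v = True, g = True, b = False, q = False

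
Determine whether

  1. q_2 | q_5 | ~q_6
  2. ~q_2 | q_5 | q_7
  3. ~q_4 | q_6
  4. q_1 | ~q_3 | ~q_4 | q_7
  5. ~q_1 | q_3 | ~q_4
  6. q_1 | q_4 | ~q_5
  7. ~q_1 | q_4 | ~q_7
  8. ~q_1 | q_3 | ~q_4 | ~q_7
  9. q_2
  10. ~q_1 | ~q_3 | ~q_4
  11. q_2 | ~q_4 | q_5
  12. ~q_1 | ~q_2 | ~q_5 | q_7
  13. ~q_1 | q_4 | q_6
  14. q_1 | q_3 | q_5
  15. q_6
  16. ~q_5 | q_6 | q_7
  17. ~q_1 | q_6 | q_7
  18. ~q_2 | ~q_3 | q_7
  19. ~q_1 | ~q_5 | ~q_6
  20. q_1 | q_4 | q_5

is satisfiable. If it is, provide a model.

Unit clause (q_2) forces q_2 = True.
Unit clause (q_6) forces q_6 = True.
Try q_1 = True:
  (~q_1 | ~q_5 | ~q_6) forces q_5 = False.
  (~q_2 | q_5 | q_7) forces q_7 = True.
  (~q_1 | q_4 | ~q_7) forces q_4 = True.
  (~q_1 | q_3 | ~q_4) forces q_3 = True.
  clause (~q_1 | ~q_3 | ~q_4) is falsified — backtrack.
So q_1 = False.
Set q_3 = False.
  then (q_1 | q_3 | q_5) forces q_5 = True.
  then (q_1 | q_4 | ~q_5) forces q_4 = True.
Set q_7 = True.
All clauses satisfied.

q_1: False, q_2: True, q_3: False, q_4: True, q_5: True, q_6: True, q_7: True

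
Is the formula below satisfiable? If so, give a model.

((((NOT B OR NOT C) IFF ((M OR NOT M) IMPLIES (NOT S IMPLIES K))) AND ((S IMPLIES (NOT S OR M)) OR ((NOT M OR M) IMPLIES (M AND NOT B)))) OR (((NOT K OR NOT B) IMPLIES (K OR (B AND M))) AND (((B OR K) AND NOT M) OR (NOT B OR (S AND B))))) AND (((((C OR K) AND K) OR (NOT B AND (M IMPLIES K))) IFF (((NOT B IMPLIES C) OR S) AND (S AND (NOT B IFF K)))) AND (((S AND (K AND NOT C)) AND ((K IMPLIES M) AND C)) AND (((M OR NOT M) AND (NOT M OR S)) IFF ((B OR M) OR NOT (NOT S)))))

Case C = True: the conjunct NOT C is False.
Case C = False: the conjunct C is False.
Both cases fail — unsatisfiable.

Unsatisfiable — no assignment works.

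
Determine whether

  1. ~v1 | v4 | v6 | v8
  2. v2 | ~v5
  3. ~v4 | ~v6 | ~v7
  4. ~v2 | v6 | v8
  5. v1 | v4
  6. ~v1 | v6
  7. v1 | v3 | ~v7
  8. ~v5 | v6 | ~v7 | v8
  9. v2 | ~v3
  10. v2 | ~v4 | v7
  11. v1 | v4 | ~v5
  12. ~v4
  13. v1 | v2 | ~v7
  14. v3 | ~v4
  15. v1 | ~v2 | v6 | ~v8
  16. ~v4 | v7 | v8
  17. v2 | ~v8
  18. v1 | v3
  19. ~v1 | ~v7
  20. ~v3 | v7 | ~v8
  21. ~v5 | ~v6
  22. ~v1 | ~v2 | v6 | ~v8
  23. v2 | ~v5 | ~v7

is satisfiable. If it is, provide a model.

Unit clause (~v4) forces v4 = False.
In (v1 | v4) only v1 is left, so v1 = True.
In (~v1 | v6) only v6 is left, so v6 = True.
In (~v1 | ~v7) only ~v7 is left, so v7 = False.
In (~v5 | ~v6) only ~v5 is left, so v5 = False.
Set v2 = True.
Set v3 = False.
Set v8 = True.
All clauses satisfied.

v1=T, v2=T, v3=F, v4=F, v5=F, v6=T, v7=F, v8=T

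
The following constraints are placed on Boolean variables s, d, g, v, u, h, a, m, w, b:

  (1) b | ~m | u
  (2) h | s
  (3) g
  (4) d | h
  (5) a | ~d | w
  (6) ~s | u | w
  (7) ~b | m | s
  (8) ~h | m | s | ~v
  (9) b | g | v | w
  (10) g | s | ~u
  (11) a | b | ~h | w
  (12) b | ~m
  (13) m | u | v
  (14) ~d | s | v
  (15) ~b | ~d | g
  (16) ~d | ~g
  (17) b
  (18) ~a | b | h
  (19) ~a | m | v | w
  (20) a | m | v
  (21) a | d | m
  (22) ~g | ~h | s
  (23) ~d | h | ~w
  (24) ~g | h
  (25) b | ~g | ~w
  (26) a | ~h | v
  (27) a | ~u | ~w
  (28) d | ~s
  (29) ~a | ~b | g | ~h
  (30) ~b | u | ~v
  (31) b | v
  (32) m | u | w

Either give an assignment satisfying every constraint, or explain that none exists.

Case s = True:
  (g) forces g = True.
  (~d | ~g) forces d = False.
  Clause (d | ~s) is falsified — contradiction.
Case s = False:
  (h | s) forces h = True.
  (g) forces g = True.
  Clause (~g | ~h | s) is falsified — contradiction.
Both cases fail, so the formula is unsatisfiable.

Unsatisfiable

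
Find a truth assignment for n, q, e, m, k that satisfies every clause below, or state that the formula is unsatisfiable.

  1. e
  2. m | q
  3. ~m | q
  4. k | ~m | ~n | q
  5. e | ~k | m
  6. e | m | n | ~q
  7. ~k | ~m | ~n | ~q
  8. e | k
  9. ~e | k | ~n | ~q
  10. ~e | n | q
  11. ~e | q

Unit clause (e) forces e = True.
In (~e | q) only q is left, so q = True.
Set n = False.
Set m = True.
Set k = True.
All clauses satisfied.

n: False, q: True, e: True, m: True, k: True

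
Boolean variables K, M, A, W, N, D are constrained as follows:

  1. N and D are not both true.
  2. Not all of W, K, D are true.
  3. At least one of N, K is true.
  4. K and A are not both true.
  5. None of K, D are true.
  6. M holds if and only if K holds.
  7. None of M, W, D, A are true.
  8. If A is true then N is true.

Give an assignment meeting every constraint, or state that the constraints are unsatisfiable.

K = False, M = False, A = False, W = False, N = True, D = False

  (1) N=T, D=F — not both ✓
  (2) {W, K, D}: 0/3 true — not all ✓
  (3) {N, K}: 1 true — at least one ✓
  (4) K=F, A=F — not both ✓
  (5) {K, D}: 0 true — none ✓
  (6) M=F, K=F — same ✓
  (7) {M, W, D, A}: 0 true — none ✓
  (8) A=F ⇒ N: vacuous ✓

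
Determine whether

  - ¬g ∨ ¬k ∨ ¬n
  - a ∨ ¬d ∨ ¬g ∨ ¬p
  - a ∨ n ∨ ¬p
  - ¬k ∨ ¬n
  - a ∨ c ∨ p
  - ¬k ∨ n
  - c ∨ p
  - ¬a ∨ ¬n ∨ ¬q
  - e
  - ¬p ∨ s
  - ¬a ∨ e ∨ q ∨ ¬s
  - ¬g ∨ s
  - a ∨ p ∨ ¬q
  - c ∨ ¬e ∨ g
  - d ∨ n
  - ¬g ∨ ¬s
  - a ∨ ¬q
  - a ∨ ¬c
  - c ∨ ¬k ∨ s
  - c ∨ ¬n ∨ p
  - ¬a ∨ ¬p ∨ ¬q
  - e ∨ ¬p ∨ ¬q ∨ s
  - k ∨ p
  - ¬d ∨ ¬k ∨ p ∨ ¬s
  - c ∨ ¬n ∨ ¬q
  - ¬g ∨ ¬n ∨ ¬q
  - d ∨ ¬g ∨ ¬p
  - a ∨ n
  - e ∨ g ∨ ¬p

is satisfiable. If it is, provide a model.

e=T, n=F, q=F, k=F, d=T, p=T, c=T, g=F, s=T, a=T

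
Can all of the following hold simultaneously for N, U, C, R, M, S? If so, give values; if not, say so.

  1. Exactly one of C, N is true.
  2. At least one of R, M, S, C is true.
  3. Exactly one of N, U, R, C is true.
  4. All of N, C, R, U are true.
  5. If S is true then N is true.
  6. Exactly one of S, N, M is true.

No satisfying assignment exists.

Case N = True:
  (1) with N=T forces C = False.
  Constraint (4) is violated (C=F) — contradiction.
Case N = False:
  Constraint (4) is violated (N=F) — contradiction.
Both cases fail — unsatisfiable.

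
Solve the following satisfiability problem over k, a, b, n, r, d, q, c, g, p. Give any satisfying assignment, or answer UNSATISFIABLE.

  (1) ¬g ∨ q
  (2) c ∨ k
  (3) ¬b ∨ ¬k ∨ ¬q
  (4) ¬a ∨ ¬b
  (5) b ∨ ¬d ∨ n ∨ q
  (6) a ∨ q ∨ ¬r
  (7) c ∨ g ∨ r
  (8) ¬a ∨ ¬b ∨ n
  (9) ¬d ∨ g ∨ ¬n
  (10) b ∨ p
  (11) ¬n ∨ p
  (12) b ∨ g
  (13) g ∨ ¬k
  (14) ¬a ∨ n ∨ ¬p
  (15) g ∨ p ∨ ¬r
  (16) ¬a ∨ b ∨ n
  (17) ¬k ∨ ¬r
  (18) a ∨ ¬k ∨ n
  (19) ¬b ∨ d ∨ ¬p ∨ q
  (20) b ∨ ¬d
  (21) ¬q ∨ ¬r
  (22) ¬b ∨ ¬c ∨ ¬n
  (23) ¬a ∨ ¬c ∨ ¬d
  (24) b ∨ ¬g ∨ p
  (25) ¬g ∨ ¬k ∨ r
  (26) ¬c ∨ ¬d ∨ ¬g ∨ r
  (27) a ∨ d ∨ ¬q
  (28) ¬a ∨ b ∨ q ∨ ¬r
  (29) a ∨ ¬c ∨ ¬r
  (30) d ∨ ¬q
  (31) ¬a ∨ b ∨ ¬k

Set k = False.
  then (c ∨ k) forces c = True.
Set a = False.
  then (a ∨ ¬c ∨ ¬r) forces r = False.
Try b = False:
  (b ∨ p) forces p = True.
  (b ∨ g) forces g = True.
  (¬g ∨ q) forces q = True.
  (b ∨ ¬d) forces d = False.
  clause (a ∨ d ∨ ¬q) is falsified — backtrack.
So b = True.
  then (¬b ∨ ¬c ∨ ¬n) forces n = False.
Set d = True.
  then (¬c ∨ ¬d ∨ ¬g ∨ r) forces g = False.
Set q = True.
Set p = False.
All clauses satisfied.

k = False, a = False, b = True, n = False, r = False, d = True, q = True, c = True, g = False, p = False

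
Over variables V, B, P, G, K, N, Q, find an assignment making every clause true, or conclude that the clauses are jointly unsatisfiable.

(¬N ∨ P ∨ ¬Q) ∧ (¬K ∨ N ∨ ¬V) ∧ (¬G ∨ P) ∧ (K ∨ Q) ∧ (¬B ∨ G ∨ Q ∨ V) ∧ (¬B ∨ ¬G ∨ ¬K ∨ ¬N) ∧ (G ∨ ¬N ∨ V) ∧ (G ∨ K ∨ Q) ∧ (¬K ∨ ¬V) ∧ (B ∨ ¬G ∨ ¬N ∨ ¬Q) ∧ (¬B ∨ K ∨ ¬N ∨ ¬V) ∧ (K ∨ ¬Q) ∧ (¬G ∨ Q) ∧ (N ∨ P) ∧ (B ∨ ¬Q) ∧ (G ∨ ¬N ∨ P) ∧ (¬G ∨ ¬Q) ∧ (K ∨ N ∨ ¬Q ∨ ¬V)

V = False, B = True, P = True, G = False, K = True, N = False, Q = True

Try V = True:
  (¬K ∨ ¬V) forces K = False.
  (K ∨ Q) forces Q = True.
  clause (K ∨ ¬Q) is falsified — backtrack.
So V = False.
Set B = True.
Set P = True.
Try G = True:
  (¬G ∨ Q) forces Q = True.
  clause (¬G ∨ ¬Q) is falsified — backtrack.
So G = False.
  then (¬B ∨ G ∨ Q ∨ V) forces Q = True.
  then (G ∨ ¬N ∨ V) forces N = False.
  then (K ∨ ¬Q) forces K = True.
All clauses satisfied.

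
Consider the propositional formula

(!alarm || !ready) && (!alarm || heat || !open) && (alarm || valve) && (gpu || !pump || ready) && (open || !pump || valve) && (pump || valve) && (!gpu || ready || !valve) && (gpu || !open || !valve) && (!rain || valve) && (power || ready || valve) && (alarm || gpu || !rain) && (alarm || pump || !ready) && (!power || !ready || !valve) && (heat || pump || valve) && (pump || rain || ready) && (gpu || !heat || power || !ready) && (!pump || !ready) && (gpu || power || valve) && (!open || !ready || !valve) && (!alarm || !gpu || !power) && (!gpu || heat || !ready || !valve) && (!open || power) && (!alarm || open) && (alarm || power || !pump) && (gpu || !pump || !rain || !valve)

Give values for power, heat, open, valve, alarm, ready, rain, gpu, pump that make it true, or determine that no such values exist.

Case alarm = True:
  (!alarm || !ready) forces ready = False.
  (!alarm || open) forces open = True.
  (!alarm || heat || !open) forces heat = True.
  (!open || power) forces power = True.
  (!alarm || !gpu || !power) forces gpu = False.
  (gpu || !pump || ready) forces pump = False.
  (pump || valve) forces valve = True.
  Clause (gpu || !open || !valve) is falsified — contradiction.
Case alarm = False:
  (alarm || valve) forces valve = True.
  If ready = True:
    (alarm || pump || !ready) forces pump = True.
    clause (!pump || !ready) is falsified.
  If ready = False:
    (!gpu || ready || !valve) forces gpu = False.
    (gpu || !pump || ready) forces pump = False.
    (gpu || !open || !valve) forces open = False.
    (alarm || gpu || !rain) forces rain = False.
    clause (pump || rain || ready) is falsified.
  Every sub-case reaches a contradiction.
Both cases fail, so the formula is unsatisfiable.

No satisfying assignment exists.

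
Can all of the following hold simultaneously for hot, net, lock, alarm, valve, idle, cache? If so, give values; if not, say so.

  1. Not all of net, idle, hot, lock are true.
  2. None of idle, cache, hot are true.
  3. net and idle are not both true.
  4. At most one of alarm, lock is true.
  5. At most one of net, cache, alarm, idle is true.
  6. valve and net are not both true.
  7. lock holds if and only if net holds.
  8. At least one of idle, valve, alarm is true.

hot = False, net = False, lock = False, alarm = True, valve = False, idle = False, cache = False

  (1) {net, idle, hot, lock}: 0/4 true — not all ✓
  (2) {idle, cache, hot}: 0 true — none ✓
  (3) net=F, idle=F — not both ✓
  (4) {alarm, lock}: 1 true — at most one ✓
  (5) {net, cache, alarm, idle}: 1 true — at most one ✓
  (6) valve=F, net=F — not both ✓
  (7) lock=F, net=F — same ✓
  (8) {idle, valve, alarm}: 1 true — at least one ✓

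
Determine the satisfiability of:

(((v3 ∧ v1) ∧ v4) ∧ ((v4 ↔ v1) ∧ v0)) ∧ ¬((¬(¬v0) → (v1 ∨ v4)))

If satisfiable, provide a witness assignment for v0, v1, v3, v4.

Case v1 = True: the conjunct ¬((¬(¬v0) → (v1 ∨ v4))) becomes ¬((¬(¬v0) → True)) = False.
Case v1 = False: the conjunct v1 is False.
Both cases fail — unsatisfiable.

No satisfying assignment exists.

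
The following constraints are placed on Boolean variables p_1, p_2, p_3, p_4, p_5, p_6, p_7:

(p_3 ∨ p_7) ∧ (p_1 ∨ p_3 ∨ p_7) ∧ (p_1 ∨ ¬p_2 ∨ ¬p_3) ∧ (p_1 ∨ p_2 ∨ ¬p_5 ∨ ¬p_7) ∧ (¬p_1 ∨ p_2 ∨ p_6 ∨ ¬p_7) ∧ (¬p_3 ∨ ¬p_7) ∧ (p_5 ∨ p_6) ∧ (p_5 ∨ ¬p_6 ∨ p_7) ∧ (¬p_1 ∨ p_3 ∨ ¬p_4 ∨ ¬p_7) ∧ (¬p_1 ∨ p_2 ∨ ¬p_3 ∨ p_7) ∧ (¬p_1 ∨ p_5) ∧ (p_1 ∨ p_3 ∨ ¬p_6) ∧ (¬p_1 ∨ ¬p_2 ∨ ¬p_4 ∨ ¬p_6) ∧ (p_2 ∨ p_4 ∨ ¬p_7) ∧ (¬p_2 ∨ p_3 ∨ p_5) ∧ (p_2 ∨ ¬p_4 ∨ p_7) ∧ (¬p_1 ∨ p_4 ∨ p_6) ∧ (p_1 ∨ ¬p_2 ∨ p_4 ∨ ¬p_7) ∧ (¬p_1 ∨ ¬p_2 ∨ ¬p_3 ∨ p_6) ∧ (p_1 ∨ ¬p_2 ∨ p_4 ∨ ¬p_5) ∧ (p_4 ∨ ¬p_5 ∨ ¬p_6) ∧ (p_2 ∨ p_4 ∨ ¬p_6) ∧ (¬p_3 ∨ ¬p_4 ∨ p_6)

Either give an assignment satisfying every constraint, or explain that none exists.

p_1: False; p_2: True; p_3: False; p_4: True; p_5: True; p_6: False; p_7: True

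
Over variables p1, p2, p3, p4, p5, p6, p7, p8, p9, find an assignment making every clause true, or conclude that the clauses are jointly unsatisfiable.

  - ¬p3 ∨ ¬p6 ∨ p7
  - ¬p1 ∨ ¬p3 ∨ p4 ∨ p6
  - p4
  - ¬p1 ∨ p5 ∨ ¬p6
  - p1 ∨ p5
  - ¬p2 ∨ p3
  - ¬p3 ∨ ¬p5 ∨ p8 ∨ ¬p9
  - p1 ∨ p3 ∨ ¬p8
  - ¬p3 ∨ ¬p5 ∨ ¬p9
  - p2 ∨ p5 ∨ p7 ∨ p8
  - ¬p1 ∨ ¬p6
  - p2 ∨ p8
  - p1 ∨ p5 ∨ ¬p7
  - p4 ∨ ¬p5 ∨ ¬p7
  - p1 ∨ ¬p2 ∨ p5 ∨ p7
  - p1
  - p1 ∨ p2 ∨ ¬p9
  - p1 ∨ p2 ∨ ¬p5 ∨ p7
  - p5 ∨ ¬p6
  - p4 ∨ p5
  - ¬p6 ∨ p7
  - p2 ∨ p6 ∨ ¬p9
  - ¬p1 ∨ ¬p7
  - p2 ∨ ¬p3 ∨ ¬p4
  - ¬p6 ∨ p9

Unit clause (p4) forces p4 = True.
Unit clause (p1) forces p1 = True.
In (¬p1 ∨ ¬p7) only ¬p7 is left, so p7 = False.
In (¬p1 ∨ ¬p6) only ¬p6 is left, so p6 = False.
Set p2 = True.
  then (¬p2 ∨ p3) forces p3 = True.
Set p5 = False.
Set p8 = True.
Set p9 = False.
All clauses satisfied.

p1=T, p2=T, p3=T, p4=T, p5=F, p6=F, p7=F, p8=T, p9=F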